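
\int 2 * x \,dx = x^2 + C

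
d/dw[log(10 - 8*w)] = 4/(4*w - 5)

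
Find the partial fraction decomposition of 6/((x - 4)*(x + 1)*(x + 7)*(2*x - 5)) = -16/(133*(2*x - 5)) - 1/(209*(x + 7)) + 1/(35*(x + 1)) + 2/(55*(x - 4))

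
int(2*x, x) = x^2 + C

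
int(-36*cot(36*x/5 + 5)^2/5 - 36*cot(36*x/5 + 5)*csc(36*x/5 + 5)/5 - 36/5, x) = cot(36*x/5 + 5) + csc(36*x/5 + 5) + C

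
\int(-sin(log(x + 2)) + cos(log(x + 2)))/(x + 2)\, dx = sqrt(2)*sin(log(x + 2) + pi/4) + C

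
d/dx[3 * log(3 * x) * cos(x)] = 3*(-x*log(x)*sin(x) - x*log(3)*sin(x) + cos(x))/x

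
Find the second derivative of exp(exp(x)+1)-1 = exp(x + exp(x) + 1) + exp(2*x + exp(x) + 1)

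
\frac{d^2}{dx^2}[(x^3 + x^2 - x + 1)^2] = 30*x^4 + 40*x^3 - 12*x^2 + 6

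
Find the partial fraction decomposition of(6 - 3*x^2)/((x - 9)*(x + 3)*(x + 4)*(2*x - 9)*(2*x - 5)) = -51/(3718*(2*x - 5)) + 73/(1530*(2*x - 9)) - 42/(2873*(x + 4)) + 7/(660*(x + 3)) - 79/(6084*(x - 9))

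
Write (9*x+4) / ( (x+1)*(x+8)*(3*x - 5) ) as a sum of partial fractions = 171/(232*(3*x - 5)) - 68/(203*(x + 8)) + 5/(56*(x + 1))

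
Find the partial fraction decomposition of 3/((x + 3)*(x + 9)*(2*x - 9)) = 4/(135*(2*x - 9)) + 1/(54*(x + 9)) - 1/(30*(x + 3))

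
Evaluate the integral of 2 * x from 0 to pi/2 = pi^2/4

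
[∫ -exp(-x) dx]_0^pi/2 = -1 + exp(-pi/2)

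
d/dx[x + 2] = 1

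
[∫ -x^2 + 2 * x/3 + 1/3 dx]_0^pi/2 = -pi^3/24 + pi/6 + pi^2/12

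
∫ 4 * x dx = 2*x^2 + C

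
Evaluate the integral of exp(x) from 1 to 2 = -E + exp(2)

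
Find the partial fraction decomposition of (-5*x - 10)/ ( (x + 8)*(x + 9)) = -35/(x + 9) + 30/(x + 8)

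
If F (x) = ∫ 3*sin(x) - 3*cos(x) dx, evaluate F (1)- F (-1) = -6*sin(1)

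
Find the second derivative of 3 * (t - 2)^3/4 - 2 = 9*t/2 - 9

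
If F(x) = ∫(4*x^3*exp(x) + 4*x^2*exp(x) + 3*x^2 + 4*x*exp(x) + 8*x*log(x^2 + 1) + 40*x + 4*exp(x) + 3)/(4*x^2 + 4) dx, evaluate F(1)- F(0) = log(2)^2/2 + 3/4 + E + 5*log(2)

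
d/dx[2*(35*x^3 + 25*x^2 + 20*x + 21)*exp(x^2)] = 140*x^4*exp(x^2) + 100*x^3*exp(x^2) + 290*x^2*exp(x^2) + 184*x*exp(x^2) + 40*exp(x^2)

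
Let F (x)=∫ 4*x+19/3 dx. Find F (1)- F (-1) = 38/3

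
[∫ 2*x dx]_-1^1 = 0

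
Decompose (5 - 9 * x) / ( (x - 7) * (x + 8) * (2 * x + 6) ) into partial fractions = 77/(150*(x + 8)) - 8/(25*(x + 3)) - 29/(150*(x - 7))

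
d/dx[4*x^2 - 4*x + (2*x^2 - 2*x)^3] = 48*x^5 - 120*x^4 + 96*x^3 - 24*x^2 + 8*x - 4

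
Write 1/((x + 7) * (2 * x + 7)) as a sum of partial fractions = 2/(7*(2*x + 7)) - 1/(7*(x + 7))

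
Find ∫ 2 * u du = u^2 + C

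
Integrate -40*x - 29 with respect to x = -20*x^2 - 29*x + C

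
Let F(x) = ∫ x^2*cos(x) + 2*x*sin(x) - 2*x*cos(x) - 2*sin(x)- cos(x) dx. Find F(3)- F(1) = 2*sin(3) + 2*sin(1)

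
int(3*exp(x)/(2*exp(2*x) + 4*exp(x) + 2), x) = (-exp(x) - 7)/(4*(exp(x) + 1)) + C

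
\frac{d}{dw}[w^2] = 2*w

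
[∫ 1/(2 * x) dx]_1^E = 1/2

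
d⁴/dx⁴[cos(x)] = cos(x)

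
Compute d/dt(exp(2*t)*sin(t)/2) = (sin(t) + cos(t)/2)*exp(2*t)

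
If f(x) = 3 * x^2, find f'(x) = 6*x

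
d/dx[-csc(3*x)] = 3*cot(3*x)*csc(3*x)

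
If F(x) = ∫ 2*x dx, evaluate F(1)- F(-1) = 0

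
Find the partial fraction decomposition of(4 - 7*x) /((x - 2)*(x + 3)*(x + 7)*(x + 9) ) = -67/(132*(x + 9)) + 53/(72*(x + 7)) - 5/(24*(x + 3)) - 2/(99*(x - 2))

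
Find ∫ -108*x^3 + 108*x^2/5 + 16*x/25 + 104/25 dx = -27*x^4 + 36*x^3/5 + 8*x^2/25 + 104*x/25 + C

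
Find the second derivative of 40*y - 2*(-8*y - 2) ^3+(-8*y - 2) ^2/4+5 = 6144*y + 1568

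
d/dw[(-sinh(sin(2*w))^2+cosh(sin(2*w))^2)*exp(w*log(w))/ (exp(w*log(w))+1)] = (log(w) + 1)*exp(w*log(w))/(exp(2*w*log(w)) + 2*exp(w*log(w)) + 1)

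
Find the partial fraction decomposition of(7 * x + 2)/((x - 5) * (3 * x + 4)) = 22/(19*(3*x + 4)) + 37/(19*(x - 5))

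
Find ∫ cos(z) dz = sin(z) + C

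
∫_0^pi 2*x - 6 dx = -9 + (-3 + pi)^2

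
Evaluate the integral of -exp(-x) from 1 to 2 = -exp(-1) + exp(-2)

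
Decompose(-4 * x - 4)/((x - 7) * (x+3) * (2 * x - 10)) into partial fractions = 1/(20*(x + 3)) + 3/(4*(x - 5)) - 4/(5*(x - 7))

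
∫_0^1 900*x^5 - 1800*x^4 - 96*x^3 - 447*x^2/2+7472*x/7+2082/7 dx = 7317/14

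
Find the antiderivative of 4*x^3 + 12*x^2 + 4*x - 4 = x^4 + 4*x^3 + 2*x^2 - 4*x + C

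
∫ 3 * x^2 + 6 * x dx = x^3 + 3*x^2 + C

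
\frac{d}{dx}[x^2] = 2*x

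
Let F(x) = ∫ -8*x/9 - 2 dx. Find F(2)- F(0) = -52/9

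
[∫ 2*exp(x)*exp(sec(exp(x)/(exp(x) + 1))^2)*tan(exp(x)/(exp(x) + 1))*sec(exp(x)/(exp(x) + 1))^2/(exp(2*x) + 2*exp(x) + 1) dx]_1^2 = -exp(sec(E/(1 + E))^2) + exp(sec(exp(2)/(1 + exp(2)))^2)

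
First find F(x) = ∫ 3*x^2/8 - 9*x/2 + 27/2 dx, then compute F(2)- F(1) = 61/8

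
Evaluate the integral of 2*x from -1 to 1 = 0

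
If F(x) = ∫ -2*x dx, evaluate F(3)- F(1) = -8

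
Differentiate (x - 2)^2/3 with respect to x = 2*x/3 - 4/3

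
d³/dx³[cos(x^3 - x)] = 27*x^6*sin(x^3 - x) - 27*x^4*sin(x^3 - x) - 54*x^3*cos(x^3 - x) + 9*x^2*sin(x^3 - x) + 18*x*cos(x^3 - x) - 7*sin(x^3 - x)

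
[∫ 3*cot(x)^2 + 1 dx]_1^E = -2*E + 3*cot(1) + 2 - 3*cot(E)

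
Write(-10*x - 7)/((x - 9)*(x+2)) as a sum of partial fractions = -13/(11*(x + 2)) - 97/(11*(x - 9))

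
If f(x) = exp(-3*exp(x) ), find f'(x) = -3*exp(x - 3*exp(x))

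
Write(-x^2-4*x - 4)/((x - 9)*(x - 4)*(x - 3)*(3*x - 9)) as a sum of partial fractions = -235/(108*(x - 3)) - 25/(18*(x - 3)^2) + 12/(5*(x - 4)) - 121/(540*(x - 9))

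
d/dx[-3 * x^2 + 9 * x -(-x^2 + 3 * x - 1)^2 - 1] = -4*x^3 + 18*x^2 - 28*x + 15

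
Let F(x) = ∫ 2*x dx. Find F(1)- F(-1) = 0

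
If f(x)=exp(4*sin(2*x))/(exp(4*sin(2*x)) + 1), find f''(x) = (-16*exp(8*sin(2*x))*sin(2*x) - 64*exp(8*sin(2*x))*cos(2*x)^2 - 16*exp(4*sin(2*x))*sin(2*x) + 64*exp(4*sin(2*x))*cos(2*x)^2)/(exp(4*sin(2*x)) + 1)^3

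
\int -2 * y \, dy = -y^2 + C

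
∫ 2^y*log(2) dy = 2^y + C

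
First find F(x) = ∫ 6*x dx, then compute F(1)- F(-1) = 0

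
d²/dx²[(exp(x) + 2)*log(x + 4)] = (x^2*exp(x)*log(x + 4) + 8*x*exp(x)*log(x + 4) + 2*x*exp(x) + 16*exp(x)*log(x + 4) + 7*exp(x) - 2)/(x^2 + 8*x + 16)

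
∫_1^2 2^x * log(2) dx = 2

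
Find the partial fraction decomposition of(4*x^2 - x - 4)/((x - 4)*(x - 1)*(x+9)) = 329/(130*(x + 9)) + 1/(30*(x - 1)) + 56/(39*(x - 4))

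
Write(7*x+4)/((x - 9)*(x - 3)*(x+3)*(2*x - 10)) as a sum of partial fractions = 17/(1152*(x + 3)) + 25/(144*(x - 3)) - 39/(128*(x - 5)) + 67/(576*(x - 9))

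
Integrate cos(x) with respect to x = sin(x) + C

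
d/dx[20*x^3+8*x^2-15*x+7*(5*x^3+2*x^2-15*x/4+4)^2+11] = 1050*x^5 + 700*x^4 - 938*x^3 + 585*x^2 + 3495*x/8 - 225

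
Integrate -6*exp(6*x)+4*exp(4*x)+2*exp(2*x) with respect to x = -exp(6*x) + exp(4*x) + exp(2*x) + C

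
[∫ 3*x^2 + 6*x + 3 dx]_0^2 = 26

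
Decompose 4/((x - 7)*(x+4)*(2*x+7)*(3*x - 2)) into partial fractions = -54/(3325*(3*x - 2)) + 32/(525*(2*x + 7)) - 2/(77*(x + 4)) + 4/(4389*(x - 7))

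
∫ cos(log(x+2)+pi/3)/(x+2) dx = sin(log(x + 2) + pi/3) + C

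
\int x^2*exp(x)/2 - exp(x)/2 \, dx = (x - 1)^2*exp(x)/2 + C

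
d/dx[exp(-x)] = -exp(-x)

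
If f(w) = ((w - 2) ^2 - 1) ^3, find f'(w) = 6*w^5 - 60*w^4 + 228*w^3 - 408*w^2 + 342*w - 108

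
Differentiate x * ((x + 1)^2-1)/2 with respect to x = 3*x^2/2 + 2*x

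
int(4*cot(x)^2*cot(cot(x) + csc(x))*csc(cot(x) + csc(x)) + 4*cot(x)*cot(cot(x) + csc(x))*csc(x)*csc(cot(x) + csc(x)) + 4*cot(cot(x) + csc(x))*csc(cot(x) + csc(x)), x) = 4*csc(cot(x) + csc(x)) + C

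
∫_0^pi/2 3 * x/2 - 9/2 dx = -27/4 + 3*(-3 + pi/2)^2/4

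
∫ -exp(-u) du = exp(-u) + C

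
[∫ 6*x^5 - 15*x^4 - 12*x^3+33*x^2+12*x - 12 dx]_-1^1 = -8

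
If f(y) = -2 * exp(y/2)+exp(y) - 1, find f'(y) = -exp(y/2) + exp(y)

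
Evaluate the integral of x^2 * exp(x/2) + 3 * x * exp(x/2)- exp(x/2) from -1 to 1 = -6*exp(-1/2) + 2*exp(1/2)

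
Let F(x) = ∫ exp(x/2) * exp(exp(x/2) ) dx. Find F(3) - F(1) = -2*exp(exp(1/2)) + 2*exp(exp(3/2))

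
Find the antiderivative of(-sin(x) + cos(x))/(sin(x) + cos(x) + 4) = log(sin(x) + cos(x) + 4) + C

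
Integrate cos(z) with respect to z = sin(z) + C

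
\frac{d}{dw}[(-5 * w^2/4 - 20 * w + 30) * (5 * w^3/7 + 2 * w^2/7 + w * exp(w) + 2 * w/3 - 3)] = -125*w^4/28 - 5*w^3*exp(w)/4 - 410*w^3/7 - 95*w^2*exp(w)/4 + 625*w^2/14 - 10*w*exp(w) - 85*w/42 + 30*exp(w) + 80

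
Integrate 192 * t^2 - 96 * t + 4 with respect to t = 64*t^3 - 48*t^2 + 4*t + C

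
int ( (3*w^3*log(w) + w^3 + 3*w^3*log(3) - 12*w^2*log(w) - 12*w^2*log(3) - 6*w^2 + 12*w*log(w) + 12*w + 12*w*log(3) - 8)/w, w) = (w - 2)^3*log(3*w) + C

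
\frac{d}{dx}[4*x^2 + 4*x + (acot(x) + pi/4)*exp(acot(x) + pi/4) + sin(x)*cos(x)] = (32*x^3 - 8*x^2*sin(x)^2 + 20*x^2 + 32*x - 4*exp(pi/4)*exp(acot(x))*acot(x) - 4*exp(pi/4)*exp(acot(x)) - pi*exp(pi/4)*exp(acot(x)) - 8*sin(x)^2 + 20)/(4*x^2 + 4)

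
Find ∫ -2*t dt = -t^2 + C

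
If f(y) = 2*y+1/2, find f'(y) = 2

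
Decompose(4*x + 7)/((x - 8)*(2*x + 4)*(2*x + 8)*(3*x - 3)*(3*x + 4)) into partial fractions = 45/(12544*(3*x + 4)) - 1/(1280*(x + 4)) + 1/(1440*(x + 2)) - 11/(8820*(x - 1)) + 13/(94080*(x - 8))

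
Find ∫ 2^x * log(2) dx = 2^x + C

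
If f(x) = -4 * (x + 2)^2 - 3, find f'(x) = -8*x - 16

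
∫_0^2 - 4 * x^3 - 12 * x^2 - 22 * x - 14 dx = -120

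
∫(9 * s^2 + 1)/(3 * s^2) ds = 3*s - 1/(3*s) + C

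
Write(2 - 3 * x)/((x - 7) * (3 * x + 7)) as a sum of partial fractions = -27/(28*(3*x + 7)) - 19/(28*(x - 7))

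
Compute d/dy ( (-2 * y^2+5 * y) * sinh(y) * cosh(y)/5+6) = -2*y^2*cosh(2*y)/5 - 2*y*sinh(2*y)/5 + y*cosh(2*y) + sinh(2*y)/2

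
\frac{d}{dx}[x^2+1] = 2*x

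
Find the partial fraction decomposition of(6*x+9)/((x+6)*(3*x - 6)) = 9/(8*(x + 6)) + 7/(8*(x - 2))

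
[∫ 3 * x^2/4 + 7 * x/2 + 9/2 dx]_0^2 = 18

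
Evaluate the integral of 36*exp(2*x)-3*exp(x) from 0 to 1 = -15 - 3*E + 18*exp(2)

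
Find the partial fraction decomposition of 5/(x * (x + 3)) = -5/(3*(x + 3)) + 5/(3*x)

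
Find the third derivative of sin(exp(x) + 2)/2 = (-exp(2*x)*cos(exp(x) + 2) - 3*exp(x)*sin(exp(x) + 2) + cos(exp(x) + 2))*exp(x)/2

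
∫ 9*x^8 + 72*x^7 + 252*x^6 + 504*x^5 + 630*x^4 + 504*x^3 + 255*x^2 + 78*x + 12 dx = x^9 + 9*x^8 + 36*x^7 + 84*x^6 + 126*x^5 + 126*x^4 + 85*x^3 + 39*x^2 + 12*x + C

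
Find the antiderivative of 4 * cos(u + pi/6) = 4*sin(u + pi/6) + C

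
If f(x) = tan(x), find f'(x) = cos(x)^(-2)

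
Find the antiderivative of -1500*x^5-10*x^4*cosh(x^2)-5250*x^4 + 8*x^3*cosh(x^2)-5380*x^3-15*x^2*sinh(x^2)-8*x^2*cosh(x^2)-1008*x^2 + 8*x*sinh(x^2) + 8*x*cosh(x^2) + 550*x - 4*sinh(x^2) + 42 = -2*x^3*(5*x + 7)^3 + 5*x^2*(5*x + 7)^2 + 30*x^2 + 42*x - (5*x^3 - 4*x^2 + 4*x - 4)*sinh(x^2) + C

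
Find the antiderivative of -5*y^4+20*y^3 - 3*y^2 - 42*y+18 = -y^5 + 5*y^4 - y^3 - 21*y^2 + 18*y + C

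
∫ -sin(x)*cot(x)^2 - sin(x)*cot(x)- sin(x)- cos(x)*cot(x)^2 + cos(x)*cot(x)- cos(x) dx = sqrt(2)*sin(x + pi/4)*cot(x) + C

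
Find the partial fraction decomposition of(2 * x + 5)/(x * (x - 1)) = 7/(x - 1) - 5/x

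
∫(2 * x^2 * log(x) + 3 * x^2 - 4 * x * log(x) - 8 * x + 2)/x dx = ((x - 2)^2 - 2)*(log(x) + 1) + C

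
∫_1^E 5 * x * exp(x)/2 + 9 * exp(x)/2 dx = -9*E/2 + (4 + 5*E)*exp(E)/2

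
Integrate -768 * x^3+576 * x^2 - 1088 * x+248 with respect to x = -192*x^4 + 192*x^3 - 544*x^2 + 248*x + C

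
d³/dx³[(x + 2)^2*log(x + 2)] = 2/(x + 2)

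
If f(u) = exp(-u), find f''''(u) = exp(-u)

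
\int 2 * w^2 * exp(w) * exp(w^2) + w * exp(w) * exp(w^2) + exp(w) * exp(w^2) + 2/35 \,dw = w*(35*exp(w*(w + 1)) + 2)/35 + C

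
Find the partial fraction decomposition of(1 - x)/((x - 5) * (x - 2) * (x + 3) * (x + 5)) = -3/(70*(x + 5)) + 1/(20*(x + 3)) + 1/(105*(x - 2)) - 1/(60*(x - 5))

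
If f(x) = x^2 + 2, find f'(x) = 2*x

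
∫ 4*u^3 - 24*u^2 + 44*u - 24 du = u^4 - 8*u^3 + 22*u^2 - 24*u + C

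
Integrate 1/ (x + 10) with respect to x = log(x/2 + 5) + C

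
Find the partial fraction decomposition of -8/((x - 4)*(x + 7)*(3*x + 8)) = 18/(65*(3*x + 8)) - 8/(143*(x + 7)) - 2/(55*(x - 4))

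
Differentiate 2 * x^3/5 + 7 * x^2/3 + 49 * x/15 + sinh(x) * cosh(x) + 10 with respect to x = 6*x^2/5 + 14*x/3 + cosh(2*x) + 49/15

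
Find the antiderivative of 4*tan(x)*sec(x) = 4*sec(x) + C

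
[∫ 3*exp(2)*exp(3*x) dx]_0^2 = -exp(2) + exp(8)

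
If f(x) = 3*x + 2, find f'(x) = 3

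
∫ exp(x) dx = exp(x) + C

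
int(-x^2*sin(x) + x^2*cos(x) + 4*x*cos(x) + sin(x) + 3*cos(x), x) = sqrt(2)*(x + 1)^2*sin(x + pi/4) + C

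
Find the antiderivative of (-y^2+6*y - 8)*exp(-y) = (y - 2)^2*exp(-y) + C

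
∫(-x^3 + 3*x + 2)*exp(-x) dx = (x + 1)^3*exp(-x) + C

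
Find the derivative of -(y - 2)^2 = 4 - 2*y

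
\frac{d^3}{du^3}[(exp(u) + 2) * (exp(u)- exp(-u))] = (8*exp(3*u) + 2*exp(2*u) + 2)*exp(-u)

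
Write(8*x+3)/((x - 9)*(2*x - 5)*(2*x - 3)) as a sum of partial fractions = 1/(2*x - 3) - 23/(13*(2*x - 5)) + 5/(13*(x - 9))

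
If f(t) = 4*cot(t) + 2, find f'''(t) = -24*cot(t)^4 - 32*cot(t)^2 - 8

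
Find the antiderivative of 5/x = 5*log(x) + C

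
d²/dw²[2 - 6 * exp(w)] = -6*exp(w)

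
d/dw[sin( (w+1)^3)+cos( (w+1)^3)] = -3*w^2*sin(w^3 + 3*w^2 + 3*w + 1) + 3*w^2*cos(w^3 + 3*w^2 + 3*w + 1) - 6*w*sin(w^3 + 3*w^2 + 3*w + 1) + 6*w*cos(w^3 + 3*w^2 + 3*w + 1) - 3*sin(w^3 + 3*w^2 + 3*w + 1) + 3*cos(w^3 + 3*w^2 + 3*w + 1)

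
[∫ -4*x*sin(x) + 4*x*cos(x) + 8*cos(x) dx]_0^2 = 12*cos(2) - 4 + 12*sin(2)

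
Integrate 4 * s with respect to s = 2*s^2 + C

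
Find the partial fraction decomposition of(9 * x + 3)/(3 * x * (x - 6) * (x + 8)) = -23/(112*(x + 8)) + 19/(84*(x - 6)) - 1/(48*x)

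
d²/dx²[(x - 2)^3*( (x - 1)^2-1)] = 20*x^3 - 96*x^2 + 144*x - 64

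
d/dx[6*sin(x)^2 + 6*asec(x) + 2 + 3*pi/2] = (6*x^2*sqrt(1 - 1/x^2)*sin(2*x) + 6)/(x^2*sqrt(1 - 1/x^2))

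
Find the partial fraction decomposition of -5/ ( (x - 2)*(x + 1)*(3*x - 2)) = 9/(4*(3*x - 2)) - 1/(3*(x + 1)) - 5/(12*(x - 2))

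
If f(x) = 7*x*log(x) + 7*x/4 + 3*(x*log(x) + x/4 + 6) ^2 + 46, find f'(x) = 6*x*log(x)^2 + 9*x*log(x) + 15*x/8 + 43*log(x) + 215/4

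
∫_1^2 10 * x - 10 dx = 5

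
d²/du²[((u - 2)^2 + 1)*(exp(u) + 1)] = u^2*exp(u) - exp(u) + 2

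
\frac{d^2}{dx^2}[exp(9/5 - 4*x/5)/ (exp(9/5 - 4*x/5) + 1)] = (-16*exp(12*x/5 - 27/5) + 16*exp(4*x - 9))/(25*exp(-54/5)*exp(24*x/5) + 150*exp(-36/5)*exp(16*x/5) + 100*exp(-27/5)*exp(12*x/5) + 25*exp(-18/5)*exp(8*x/5) + 100*exp(-9)*exp(4*x))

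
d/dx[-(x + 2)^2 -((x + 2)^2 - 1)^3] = -6*x^5 - 60*x^4 - 228*x^3 - 408*x^2 - 344*x - 112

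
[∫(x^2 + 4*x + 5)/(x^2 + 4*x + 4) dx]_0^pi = -1/(2 + pi) + 1/2 + pi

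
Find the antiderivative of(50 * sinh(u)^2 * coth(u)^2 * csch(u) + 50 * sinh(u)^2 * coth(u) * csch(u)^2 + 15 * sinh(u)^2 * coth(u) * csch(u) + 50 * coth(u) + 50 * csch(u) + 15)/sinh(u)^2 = -(25*(cosh(u) + 1)^2 + 15*(cosh(u) + 1)*sinh(u))/sinh(u)^2 + C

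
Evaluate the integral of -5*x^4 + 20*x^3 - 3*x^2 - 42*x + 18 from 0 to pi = (-3 + pi)^2*(-pi^3 - pi^2 + 2*pi)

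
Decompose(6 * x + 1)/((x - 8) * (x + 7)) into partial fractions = 41/(15*(x + 7)) + 49/(15*(x - 8))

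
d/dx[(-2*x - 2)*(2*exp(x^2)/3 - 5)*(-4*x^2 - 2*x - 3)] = 32*x^4*exp(x^2)/3 + 16*x^3*exp(x^2) + 88*x^2*exp(x^2)/3 - 120*x^2 + 24*x*exp(x^2) - 120*x + 20*exp(x^2)/3 - 50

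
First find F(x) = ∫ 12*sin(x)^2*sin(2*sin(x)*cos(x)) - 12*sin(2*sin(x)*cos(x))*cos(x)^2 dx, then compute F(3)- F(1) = -6*cos(sin(2)) + 6*cos(sin(6))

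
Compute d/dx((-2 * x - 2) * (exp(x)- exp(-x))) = (-2*x*exp(2*x) - 2*x - 4*exp(2*x))*exp(-x)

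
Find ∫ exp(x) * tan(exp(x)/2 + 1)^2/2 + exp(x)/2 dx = tan(exp(x)/2 + 1) + C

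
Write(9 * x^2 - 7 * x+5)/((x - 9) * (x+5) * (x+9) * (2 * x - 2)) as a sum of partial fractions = -797/(1440*(x + 9)) + 265/(672*(x + 5)) - 7/(960*(x - 1)) + 671/(4032*(x - 9))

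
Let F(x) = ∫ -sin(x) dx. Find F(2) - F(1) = -cos(1) + cos(2)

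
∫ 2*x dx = x^2 + C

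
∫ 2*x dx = x^2 + C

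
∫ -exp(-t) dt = exp(-t) + C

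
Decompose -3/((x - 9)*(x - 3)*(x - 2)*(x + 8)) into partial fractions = 3/(1870*(x + 8)) - 3/(70*(x - 2)) + 1/(22*(x - 3)) - 1/(238*(x - 9))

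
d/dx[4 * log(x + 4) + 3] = 4/(x + 4)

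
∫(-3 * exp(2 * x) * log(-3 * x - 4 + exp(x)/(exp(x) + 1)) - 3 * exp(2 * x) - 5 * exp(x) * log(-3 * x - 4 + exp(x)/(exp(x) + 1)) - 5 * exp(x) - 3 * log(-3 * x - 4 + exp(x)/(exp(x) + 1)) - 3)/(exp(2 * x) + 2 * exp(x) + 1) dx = -((3*x + 4)*(exp(x) + 1) - exp(x))*log(-((3*x + 4)*(exp(x) + 1) - exp(x))/(exp(x) + 1))/(exp(x) + 1) + C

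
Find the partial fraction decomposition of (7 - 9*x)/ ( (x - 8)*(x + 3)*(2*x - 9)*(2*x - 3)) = -1/(27*(2*x - 3)) + 67/(315*(2*x - 9)) - 34/(1485*(x + 3)) - 5/(77*(x - 8))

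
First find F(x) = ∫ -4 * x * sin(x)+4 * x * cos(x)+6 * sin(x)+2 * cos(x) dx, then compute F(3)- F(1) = 2*sqrt(2)*(5*sin(pi/4 + 3) - sin(pi/4 + 1))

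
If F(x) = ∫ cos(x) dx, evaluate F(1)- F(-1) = 2*sin(1)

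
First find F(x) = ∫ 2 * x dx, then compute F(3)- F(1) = 8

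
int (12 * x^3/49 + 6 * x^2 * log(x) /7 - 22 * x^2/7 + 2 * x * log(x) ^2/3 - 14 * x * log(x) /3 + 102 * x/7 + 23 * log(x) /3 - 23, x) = 15*x^2/7 + 5*x*log(x) - 20*x + (3*x^2 + 7*x*log(x) - 28*x + 28)^2/147 + C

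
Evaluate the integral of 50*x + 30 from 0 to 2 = 160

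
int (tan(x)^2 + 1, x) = tan(x) + C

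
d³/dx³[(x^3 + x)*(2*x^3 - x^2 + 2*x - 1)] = 240*x^3 - 60*x^2 + 96*x - 12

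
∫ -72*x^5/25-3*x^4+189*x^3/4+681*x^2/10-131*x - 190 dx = -12*x^6/25 - 3*x^5/5 + 189*x^4/16 + 227*x^3/10 - 131*x^2/2 - 190*x + C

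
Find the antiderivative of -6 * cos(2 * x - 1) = -3*sin(2*x - 1) + C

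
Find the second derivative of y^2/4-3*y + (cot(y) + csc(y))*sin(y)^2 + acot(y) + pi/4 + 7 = (-2*y^4*sin(y) - 4*y^4*sin(2*y) + y^4 - 4*y^2*sin(y) - 8*y^2*sin(2*y) + 2*y^2 + 4*y - 2*sin(y) - 4*sin(2*y) + 1)/(2*y^4 + 4*y^2 + 2)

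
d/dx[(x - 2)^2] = 2*x - 4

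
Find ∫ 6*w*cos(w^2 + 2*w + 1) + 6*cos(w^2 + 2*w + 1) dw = 3*sin((w + 1)^2) + C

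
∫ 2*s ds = s^2 + C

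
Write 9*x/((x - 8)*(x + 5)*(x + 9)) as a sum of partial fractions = -81/(68*(x + 9)) + 45/(52*(x + 5)) + 72/(221*(x - 8))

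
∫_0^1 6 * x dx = 3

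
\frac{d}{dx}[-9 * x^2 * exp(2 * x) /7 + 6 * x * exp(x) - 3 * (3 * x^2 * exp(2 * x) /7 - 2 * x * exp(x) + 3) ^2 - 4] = -108*x^4*exp(4*x)/49 - 108*x^3*exp(4*x)/49 + 108*x^3*exp(3*x)/7 + 108*x^2*exp(3*x)/7 - 42*x^2*exp(2*x) - 42*x*exp(2*x) + 42*x*exp(x) + 42*exp(x)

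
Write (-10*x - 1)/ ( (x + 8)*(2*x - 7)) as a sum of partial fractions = -72/(23*(2*x - 7)) - 79/(23*(x + 8))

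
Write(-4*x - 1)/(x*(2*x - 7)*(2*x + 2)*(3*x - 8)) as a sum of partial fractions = 63/(176*(3*x - 8)) - 4/(21*(2*x - 7)) - 1/(66*(x + 1)) - 1/(112*x)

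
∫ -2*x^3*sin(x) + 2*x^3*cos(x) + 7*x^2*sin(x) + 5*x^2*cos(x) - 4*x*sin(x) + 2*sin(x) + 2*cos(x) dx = sqrt(2)*x*(2*x^2 - x + 2)*sin(x + pi/4) + C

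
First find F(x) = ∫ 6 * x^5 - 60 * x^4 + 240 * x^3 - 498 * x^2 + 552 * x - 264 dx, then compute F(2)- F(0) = -112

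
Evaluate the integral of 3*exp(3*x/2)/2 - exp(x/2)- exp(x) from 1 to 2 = -exp(2) - exp(3/2) - E + 2*exp(1/2) + exp(3)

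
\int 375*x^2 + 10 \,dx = 125*x^3 + 10*x + C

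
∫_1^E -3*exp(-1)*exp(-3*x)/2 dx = -exp(-4)/2 + exp(-3*E - 1)/2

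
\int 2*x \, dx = x^2 + C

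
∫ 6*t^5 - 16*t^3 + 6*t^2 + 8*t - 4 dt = t^6 - 4*t^4 + 2*t^3 + 4*t^2 - 4*t + C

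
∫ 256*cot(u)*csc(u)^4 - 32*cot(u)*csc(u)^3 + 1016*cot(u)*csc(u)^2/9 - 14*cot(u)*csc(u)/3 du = -4*(12*csc(u)^2 - csc(u) + 6)^2/9 + 8*csc(u)^2 - 2*csc(u)/3 + C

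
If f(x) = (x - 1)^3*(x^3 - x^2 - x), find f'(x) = 6*x^5 - 20*x^4 + 20*x^3 - 3*x^2 - 4*x + 1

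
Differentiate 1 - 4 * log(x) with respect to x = -4/x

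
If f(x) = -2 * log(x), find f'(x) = -2/x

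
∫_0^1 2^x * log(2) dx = 1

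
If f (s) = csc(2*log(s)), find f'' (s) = 2*(-2 + cos(2*log(s))/sin(2*log(s)) + 4/sin(2*log(s))^2)/(s^2*sin(2*log(s)))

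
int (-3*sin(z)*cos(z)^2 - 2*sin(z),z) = (cos(z)^2 + 2)*cos(z) + C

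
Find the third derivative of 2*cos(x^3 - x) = 54*x^6*sin(x^3 - x) - 54*x^4*sin(x^3 - x) - 108*x^3*cos(x^3 - x) + 18*x^2*sin(x^3 - x) + 36*x*cos(x^3 - x) - 14*sin(x^3 - x)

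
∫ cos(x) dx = sin(x) + C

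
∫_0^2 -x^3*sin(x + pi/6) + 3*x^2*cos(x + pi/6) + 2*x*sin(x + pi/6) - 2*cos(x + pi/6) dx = 4*cos(pi/6 + 2)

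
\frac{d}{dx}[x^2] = 2*x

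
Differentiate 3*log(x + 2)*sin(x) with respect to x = 3*(x*log(x + 2)*cos(x) + 2*log(x + 2)*cos(x) + sin(x))/(x + 2)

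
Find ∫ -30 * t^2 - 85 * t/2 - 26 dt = -10*t^3 - 85*t^2/4 - 26*t + C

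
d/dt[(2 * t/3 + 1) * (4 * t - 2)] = 16*t/3 + 8/3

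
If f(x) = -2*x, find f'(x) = -2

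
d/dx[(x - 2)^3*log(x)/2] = (3*x^3*log(x) + x^3 - 12*x^2*log(x) - 6*x^2 + 12*x*log(x) + 12*x - 8)/(2*x)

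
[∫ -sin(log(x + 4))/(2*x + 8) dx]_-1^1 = -cos(log(3))/2 + cos(log(5))/2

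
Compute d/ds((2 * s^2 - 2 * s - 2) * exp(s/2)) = s^2*exp(s/2) + 3*s*exp(s/2) - 3*exp(s/2)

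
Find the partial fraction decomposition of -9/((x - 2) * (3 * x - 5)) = 27/(3*x - 5) - 9/(x - 2)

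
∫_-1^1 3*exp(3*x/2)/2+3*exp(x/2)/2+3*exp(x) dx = -(exp(-1/2) + 1)^3 + (1 + exp(1/2))^3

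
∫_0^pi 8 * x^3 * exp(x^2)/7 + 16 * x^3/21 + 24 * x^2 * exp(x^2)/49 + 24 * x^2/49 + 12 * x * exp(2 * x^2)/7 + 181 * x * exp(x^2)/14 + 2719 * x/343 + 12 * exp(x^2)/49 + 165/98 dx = -87/4 + 3*pi/14 + pi^2/2 + 3*exp(pi^2)/4 + 3*(2*pi/7 + 6 + 2*pi^2/3 + exp(pi^2))^2/7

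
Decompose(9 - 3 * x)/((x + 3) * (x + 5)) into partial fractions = -12/(x + 5) + 9/(x + 3)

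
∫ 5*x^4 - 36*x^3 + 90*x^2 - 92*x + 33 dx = x^5 - 9*x^4 + 30*x^3 - 46*x^2 + 33*x + C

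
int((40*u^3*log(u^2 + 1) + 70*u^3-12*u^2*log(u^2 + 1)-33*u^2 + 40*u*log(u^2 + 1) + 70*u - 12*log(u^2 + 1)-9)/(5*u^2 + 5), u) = (4*log(u^2 + 1) + 3)*(5*u^2 - 3*u + 5)/5 + C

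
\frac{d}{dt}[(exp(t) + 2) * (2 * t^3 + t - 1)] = 2*t^3*exp(t) + 6*t^2*exp(t) + 12*t^2 + t*exp(t) + 2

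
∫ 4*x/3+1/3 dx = 2*x^2/3 + x/3 + C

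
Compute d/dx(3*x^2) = 6*x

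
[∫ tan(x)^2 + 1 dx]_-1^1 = 2*tan(1)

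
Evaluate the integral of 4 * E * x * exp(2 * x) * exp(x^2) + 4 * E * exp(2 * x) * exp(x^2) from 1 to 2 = -2*exp(4) + 2*exp(9)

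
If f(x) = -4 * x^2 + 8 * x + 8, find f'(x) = 8 - 8*x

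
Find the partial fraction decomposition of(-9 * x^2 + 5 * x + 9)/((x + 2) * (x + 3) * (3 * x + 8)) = 615/(2*(3*x + 8)) - 87/(x + 3) - 37/(2*(x + 2))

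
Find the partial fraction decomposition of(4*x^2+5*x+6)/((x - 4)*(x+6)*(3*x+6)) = 1/(x + 6) - 1/(6*(x + 2)) + 1/(2*(x - 4))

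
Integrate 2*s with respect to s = s^2 + C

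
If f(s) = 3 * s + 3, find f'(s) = 3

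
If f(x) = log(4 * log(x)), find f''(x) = (-log(x) - 1)/(x^2*log(x)^2)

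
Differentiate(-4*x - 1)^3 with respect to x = -192*x^2 - 96*x - 12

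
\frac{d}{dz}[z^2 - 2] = 2*z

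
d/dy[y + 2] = 1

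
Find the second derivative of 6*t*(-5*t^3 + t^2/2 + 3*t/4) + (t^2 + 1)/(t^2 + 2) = (-360*t^8 + 18*t^7 - 2151*t^6 + 108*t^5 - 4266*t^4 + 216*t^3 - 2778*t^2 + 144*t + 76)/(t^6 + 6*t^4 + 12*t^2 + 8)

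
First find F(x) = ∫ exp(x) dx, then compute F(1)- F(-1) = E - exp(-1)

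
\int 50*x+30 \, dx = 25*x^2 + 30*x + C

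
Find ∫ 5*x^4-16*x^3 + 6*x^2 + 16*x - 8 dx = x^5 - 4*x^4 + 2*x^3 + 8*x^2 - 8*x + C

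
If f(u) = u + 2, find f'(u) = 1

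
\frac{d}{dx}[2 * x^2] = 4*x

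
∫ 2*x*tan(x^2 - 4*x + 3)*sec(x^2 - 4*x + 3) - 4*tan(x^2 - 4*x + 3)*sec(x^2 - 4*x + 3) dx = sec((x - 2)^2 - 1) + C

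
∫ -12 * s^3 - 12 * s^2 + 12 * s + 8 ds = -3*s^4 - 4*s^3 + 6*s^2 + 8*s + C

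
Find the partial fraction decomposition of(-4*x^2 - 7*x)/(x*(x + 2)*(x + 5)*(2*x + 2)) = 13/(24*(x + 5)) - 1/(6*(x + 2)) - 3/(8*(x + 1))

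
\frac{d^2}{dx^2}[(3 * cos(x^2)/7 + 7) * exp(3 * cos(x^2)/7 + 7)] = 3*(-1559*x^2*cos(x^2) - 420*x^2*cos(2*x^2) - 9*x^2*cos(3*x^2) + 336*x^2 - 784*sin(x^2) - 21*sin(2*x^2))*exp(7)*exp(3*cos(x^2)/7)/343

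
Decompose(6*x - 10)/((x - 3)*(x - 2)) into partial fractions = -2/(x - 2) + 8/(x - 3)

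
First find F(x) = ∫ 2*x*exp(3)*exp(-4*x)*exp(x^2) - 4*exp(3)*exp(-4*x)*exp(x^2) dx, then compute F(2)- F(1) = -1 + exp(-1)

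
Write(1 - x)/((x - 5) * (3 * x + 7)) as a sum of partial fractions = -5/(11*(3*x + 7)) - 2/(11*(x - 5))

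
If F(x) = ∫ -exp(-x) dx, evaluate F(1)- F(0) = -1 + exp(-1)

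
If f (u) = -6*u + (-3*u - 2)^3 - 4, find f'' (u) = -162*u - 108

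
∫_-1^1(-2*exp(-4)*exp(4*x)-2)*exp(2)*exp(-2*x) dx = -exp(4) + exp(-4)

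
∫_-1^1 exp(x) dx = E - exp(-1)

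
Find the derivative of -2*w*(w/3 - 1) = 2 - 4*w/3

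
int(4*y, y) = 2*y^2 + C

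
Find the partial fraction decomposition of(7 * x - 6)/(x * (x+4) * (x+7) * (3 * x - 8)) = 171/(2320*(3*x - 8)) + 55/(609*(x + 7)) - 17/(120*(x + 4)) + 3/(112*x)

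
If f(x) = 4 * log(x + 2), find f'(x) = 4/(x + 2)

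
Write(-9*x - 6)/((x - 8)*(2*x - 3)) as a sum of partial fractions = 3/(2*x - 3) - 6/(x - 8)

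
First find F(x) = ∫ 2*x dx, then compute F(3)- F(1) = 8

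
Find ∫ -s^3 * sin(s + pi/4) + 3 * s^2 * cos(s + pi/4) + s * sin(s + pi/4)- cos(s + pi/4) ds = s*(s^2 - 1)*cos(s + pi/4) + C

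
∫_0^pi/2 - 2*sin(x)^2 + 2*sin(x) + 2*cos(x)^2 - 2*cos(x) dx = 0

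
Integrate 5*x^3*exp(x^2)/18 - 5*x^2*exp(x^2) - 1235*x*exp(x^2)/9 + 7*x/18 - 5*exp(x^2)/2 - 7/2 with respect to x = -(5*exp(x^2) + 7)*(48*x - (x + 15)^2 + 720)/36 + C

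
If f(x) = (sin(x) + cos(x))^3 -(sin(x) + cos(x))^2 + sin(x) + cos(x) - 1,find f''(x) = -18*sqrt(2)*sin(x)^2*cos(x + pi/4) + 8*sin(x)*cos(x) - 16*sin(x) + 2*cos(x)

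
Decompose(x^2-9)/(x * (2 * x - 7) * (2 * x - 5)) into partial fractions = 11/(20*(2*x - 5)) + 13/(28*(2*x - 7)) - 9/(35*x)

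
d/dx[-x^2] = -2*x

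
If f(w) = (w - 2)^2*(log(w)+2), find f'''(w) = (2*w^2 + 4*w + 8)/w^3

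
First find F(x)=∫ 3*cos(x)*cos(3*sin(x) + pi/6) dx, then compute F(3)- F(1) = -sin(pi/6 + 3*sin(1)) + sin(3*sin(3) + pi/6)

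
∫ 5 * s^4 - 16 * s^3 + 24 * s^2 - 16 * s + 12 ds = s^5 - 4*s^4 + 8*s^3 - 8*s^2 + 12*s + C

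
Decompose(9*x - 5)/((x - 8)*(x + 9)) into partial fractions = 86/(17*(x + 9)) + 67/(17*(x - 8))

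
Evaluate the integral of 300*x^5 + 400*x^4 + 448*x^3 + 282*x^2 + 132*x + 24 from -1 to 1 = 396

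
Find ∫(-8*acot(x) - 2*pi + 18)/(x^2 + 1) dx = (4*acot(x) - 3 + pi)^2/4 - 12*acot(x) + C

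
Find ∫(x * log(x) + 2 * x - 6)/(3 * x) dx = (x - 6)*(log(x) + 1)/3 + C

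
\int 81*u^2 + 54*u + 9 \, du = 27*u^3 + 27*u^2 + 9*u + C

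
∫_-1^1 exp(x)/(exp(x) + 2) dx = -log(2*exp(-1) + 4) + log(4 + 2*E)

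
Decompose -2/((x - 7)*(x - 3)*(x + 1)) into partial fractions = -1/(16*(x + 1)) + 1/(8*(x - 3)) - 1/(16*(x - 7))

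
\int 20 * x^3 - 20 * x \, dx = 5*x^4 - 10*x^2 + C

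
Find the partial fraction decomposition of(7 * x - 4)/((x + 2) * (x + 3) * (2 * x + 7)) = -38/(2*x + 7) + 25/(x + 3) - 6/(x + 2)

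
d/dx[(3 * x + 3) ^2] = 18*x + 18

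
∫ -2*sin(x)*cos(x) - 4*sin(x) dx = (cos(x) + 2)^2 + C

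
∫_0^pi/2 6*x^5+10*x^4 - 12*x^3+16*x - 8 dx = -4 + (-pi^3/8 - pi^2/4 - 2 + pi)^2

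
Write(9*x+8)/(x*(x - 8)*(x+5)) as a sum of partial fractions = -37/(65*(x + 5)) + 10/(13*(x - 8)) - 1/(5*x)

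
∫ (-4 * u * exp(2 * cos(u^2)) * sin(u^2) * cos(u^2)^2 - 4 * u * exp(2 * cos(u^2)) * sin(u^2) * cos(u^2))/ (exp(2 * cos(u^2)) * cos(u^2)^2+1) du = log(exp(2*cos(u^2))*cos(u^2)^2 + 1) + C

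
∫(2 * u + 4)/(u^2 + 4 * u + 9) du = log((u + 2)^2 + 5) + C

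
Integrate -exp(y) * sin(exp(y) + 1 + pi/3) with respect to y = cos(exp(y) + 1 + pi/3) + C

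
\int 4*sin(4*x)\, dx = -cos(4*x) + C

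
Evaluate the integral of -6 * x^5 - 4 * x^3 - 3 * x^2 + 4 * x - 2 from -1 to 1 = -6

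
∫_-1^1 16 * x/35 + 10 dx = 20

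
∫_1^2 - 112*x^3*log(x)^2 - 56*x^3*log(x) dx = -448*log(2)^2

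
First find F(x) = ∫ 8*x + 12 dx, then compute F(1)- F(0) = 16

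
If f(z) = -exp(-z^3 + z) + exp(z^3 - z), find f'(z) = 3*z^2*exp(-z^3 + z) + 3*z^2*exp(z^3 - z) - exp(-z^3 + z) - exp(z^3 - z)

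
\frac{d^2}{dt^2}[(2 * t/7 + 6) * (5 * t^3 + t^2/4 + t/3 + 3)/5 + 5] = 24*t^2/7 + 1263*t/35 + 67/105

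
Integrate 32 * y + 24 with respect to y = 16*y^2 + 24*y + C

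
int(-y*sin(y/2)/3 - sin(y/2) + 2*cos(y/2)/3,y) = (2*y/3 + 2)*cos(y/2) + C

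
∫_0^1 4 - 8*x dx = 0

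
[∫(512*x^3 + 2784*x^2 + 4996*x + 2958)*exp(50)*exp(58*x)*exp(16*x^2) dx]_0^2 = -50*exp(50) + 230*exp(230)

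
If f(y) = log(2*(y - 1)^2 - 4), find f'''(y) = (4*y^3 - 12*y^2 + 36*y - 28)/(y^6 - 6*y^5 + 9*y^4 + 4*y^3 - 9*y^2 - 6*y - 1)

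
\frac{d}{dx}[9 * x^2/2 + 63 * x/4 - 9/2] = 9*x + 63/4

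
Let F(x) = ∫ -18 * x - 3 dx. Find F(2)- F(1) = -30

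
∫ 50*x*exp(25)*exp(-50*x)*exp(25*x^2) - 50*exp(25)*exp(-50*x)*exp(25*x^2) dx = exp(25*(x - 1)^2) + C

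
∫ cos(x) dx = sin(x) + C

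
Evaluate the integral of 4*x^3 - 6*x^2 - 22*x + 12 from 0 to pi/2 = -36 + (-3 + pi/2)^2*(pi/2 + 2)^2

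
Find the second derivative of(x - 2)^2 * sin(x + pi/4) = -x^2*sin(x + pi/4) + 4*sqrt(2)*x*cos(x) + 3*sqrt(2)*sin(x) - 5*sqrt(2)*cos(x)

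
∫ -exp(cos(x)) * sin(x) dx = exp(cos(x)) + C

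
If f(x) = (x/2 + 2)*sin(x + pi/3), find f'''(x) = -x*cos(x + pi/3)/2 - 3*sin(x + pi/3)/2 - 2*cos(x + pi/3)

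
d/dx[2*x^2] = 4*x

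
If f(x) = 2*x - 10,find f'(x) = 2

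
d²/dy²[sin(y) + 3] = -sin(y)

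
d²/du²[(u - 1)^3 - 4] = 6*u - 6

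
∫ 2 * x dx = x^2 + C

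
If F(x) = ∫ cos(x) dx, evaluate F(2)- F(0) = sin(2)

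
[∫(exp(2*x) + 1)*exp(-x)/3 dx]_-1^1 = -2*exp(-1)/3 + 2*E/3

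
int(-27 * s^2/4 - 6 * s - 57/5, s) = -9*s^3/4 - 3*s^2 - 57*s/5 + C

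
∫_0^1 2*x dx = 1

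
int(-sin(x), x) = cos(x) + C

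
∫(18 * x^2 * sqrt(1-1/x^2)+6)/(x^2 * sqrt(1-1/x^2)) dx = 18*x + 6*asec(x) + C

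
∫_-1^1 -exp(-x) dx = -E + exp(-1)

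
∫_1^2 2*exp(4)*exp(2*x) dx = -exp(6) + exp(8)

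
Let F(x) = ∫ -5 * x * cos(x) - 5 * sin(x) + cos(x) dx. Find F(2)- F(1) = -9*sin(2) + 4*sin(1)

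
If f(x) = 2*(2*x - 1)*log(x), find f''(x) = (4*x + 2)/x^2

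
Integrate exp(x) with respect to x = exp(x) + C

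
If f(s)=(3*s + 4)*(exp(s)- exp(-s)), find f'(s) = (3*s*exp(2*s) + 3*s + 7*exp(2*s) + 1)*exp(-s)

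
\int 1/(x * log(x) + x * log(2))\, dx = log(3*log(2*x)) + C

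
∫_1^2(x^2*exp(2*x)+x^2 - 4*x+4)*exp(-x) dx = -E - 2*exp(-2) + exp(-1) + 2*exp(2)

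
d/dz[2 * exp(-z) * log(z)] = (-2*z*log(z) + 2)*exp(-z)/z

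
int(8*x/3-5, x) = 4*x^2/3 - 5*x + C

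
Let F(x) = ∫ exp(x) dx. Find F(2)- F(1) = -E + exp(2)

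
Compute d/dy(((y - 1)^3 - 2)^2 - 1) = 6*y^5 - 30*y^4 + 60*y^3 - 72*y^2 + 54*y - 18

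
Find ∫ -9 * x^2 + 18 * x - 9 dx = -3*x^3 + 9*x^2 - 9*x + C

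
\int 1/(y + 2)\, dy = log(y + 2) + C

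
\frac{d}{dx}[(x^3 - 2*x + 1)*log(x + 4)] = (3*x^3*log(x + 4) + x^3 + 12*x^2*log(x + 4) - 2*x*log(x + 4) - 2*x - 8*log(x + 4) + 1)/(x + 4)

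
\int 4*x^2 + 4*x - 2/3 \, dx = 4*x^3/3 + 2*x^2 - 2*x/3 + C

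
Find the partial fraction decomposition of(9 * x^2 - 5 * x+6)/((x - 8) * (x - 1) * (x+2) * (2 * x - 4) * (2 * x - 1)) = -46/(225*(2*x - 1)) + 13/(300*(x + 2)) + 5/(21*(x - 1)) - 2/(9*(x - 2)) + 271/(6300*(x - 8))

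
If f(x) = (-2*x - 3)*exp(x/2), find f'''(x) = -x*exp(x/2)/4 - 15*exp(x/2)/8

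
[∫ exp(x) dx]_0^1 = -1 + E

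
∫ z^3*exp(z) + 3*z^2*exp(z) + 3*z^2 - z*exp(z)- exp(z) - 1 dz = z*(z^2 - 1)*(exp(z) + 1) + C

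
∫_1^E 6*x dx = -3 + 3*exp(2)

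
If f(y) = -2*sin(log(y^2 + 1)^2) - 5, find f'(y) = -8*y*log(y^2 + 1)*cos(log(y^2 + 1)^2)/(y^2 + 1)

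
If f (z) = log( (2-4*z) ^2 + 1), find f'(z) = (32*z - 16)/(16*z^2 - 16*z + 5)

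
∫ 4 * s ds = 2*s^2 + C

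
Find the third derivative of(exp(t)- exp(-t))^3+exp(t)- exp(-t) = (27*exp(6*t) - 2*exp(4*t) - 2*exp(2*t) + 27)*exp(-3*t)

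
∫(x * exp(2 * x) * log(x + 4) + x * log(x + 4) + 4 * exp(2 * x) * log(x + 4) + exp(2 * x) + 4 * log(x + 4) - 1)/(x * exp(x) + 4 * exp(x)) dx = 2*log(x + 4)*sinh(x) + C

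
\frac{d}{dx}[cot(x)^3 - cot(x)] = -3*cot(x)^4 - 2*cot(x)^2 + 1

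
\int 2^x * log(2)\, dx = 2^x + C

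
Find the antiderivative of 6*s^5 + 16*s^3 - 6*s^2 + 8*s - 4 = s^6 + 4*s^4 - 2*s^3 + 4*s^2 - 4*s + C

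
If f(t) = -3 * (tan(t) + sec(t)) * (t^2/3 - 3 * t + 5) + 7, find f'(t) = (-2*t^2*sin(t) - 2*t^2 + 18*t*sin(t) - 2*t*sin(2*t) - 4*t*cos(t) + 18*t - 30*sin(t) + 9*sin(2*t) + 18*cos(t) - 30)/(cos(2*t) + 1)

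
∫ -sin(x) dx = cos(x) + C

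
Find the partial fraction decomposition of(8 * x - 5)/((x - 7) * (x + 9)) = 77/(16*(x + 9)) + 51/(16*(x - 7))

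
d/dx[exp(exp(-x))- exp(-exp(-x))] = (-exp(2*exp(-x)) - 1)*exp(-x - exp(-x))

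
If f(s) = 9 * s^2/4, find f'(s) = 9*s/2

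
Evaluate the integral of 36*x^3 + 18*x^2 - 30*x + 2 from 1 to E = -16*exp(2) - 2 + 2*E + (2*E + 6*exp(2))^2/4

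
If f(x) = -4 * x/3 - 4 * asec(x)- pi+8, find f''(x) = (8*x^2 - 4)/(x^5*sqrt(1 - 1/x^2) - x^3*sqrt(1 - 1/x^2))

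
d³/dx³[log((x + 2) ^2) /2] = 2/(x^3 + 6*x^2 + 12*x + 8)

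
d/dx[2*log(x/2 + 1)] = 2/(x + 2)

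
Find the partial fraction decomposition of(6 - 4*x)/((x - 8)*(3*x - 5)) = 2/(19*(3*x - 5)) - 26/(19*(x - 8))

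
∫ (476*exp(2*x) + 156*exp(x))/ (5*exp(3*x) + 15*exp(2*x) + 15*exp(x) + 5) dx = 4*(86*exp(2*x) + 53*exp(x) + 7)/(5*(exp(2*x) + 2*exp(x) + 1)) + C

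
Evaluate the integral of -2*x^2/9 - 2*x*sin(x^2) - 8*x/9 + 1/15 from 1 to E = -4*exp(2)/9 - 2*exp(3)/27 - cos(1) + E/15 + cos(exp(2)) + 61/135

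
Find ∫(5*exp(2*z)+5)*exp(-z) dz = 10*sinh(z) + C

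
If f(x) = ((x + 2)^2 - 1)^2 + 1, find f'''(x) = 24*x + 48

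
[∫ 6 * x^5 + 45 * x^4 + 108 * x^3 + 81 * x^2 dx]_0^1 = 64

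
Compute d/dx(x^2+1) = 2*x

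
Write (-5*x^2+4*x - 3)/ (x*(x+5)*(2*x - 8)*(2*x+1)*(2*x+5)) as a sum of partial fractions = 177/(1300*(2*x + 5)) - 25/(324*(2*x + 1)) - 74/(2025*(x + 5)) - 67/(8424*(x - 4)) + 3/(200*x)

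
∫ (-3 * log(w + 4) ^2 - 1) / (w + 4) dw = -log(w + 4)^3 - log(w + 4) + C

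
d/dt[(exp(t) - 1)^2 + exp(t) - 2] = 2*exp(2*t) - exp(t)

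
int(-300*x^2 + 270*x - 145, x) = -100*x^3 + 135*x^2 - 145*x + C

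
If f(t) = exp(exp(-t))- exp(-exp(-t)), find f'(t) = (-exp(2*exp(-t)) - 1)*exp(-t - exp(-t))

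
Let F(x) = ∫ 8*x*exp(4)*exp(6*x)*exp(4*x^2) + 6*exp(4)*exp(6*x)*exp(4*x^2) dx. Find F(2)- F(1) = -exp(14) + exp(32)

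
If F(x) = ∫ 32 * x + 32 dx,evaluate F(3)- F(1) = 192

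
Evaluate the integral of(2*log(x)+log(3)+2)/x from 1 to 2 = -2*log(3) + (log(2) + 2)*log(6)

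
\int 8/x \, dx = 8*log(x) + C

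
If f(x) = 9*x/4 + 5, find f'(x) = 9/4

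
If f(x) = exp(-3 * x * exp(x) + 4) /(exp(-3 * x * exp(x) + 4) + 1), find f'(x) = (-3*x*exp(3*x*exp(x) + x - 4) - 3*exp(3*x*exp(x) + x - 4))/(exp(-8)*exp(6*x*exp(x)) + 2*exp(-4)*exp(3*x*exp(x)) + 1)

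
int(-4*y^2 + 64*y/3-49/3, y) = (2*y - 9)*(-2*y^2 + 7*y + 7)/3 + acos(-4*y) - asin(4*y) + C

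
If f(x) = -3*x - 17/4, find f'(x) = -3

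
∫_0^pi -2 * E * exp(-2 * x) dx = -E + exp(1 - 2*pi)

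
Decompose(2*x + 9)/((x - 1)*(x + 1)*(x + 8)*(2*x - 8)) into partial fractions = 1/(216*(x + 8)) + 1/(20*(x + 1)) - 11/(108*(x - 1)) + 17/(360*(x - 4))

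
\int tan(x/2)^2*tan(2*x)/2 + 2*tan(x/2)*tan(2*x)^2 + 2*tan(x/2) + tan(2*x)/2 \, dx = tan(x/2)*tan(2*x) + C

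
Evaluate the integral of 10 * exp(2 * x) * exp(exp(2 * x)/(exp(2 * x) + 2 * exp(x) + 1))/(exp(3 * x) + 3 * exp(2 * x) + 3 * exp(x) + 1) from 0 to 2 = -5*exp(1/4) + 5*exp(exp(4)/(1 + exp(2))^2)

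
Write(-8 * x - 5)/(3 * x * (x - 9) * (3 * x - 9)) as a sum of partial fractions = 29/(162*(x - 3)) - 77/(486*(x - 9)) - 5/(243*x)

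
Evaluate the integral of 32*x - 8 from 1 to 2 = 40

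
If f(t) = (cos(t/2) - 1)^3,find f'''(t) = -27*sin(t/2)^3/8 + 3*sin(t/2) - 3*sin(t)/2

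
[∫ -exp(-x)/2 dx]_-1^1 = -E/2 + exp(-1)/2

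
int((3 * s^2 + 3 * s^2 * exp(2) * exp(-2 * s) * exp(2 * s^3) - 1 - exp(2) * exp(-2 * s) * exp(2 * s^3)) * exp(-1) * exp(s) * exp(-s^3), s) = 2*sinh(s^3 - s + 1) + C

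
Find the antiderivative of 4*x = 2*x^2 + C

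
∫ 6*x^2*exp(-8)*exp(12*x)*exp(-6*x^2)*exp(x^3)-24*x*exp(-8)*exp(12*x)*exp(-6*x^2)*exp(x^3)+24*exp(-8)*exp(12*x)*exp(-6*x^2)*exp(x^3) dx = 2*exp((x - 2)^3) + C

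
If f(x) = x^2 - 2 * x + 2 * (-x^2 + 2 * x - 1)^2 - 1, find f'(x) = 8*x^3 - 24*x^2 + 26*x - 10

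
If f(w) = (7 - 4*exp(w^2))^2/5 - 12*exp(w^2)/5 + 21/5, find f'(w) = 64*w*exp(2*w^2)/5 - 136*w*exp(w^2)/5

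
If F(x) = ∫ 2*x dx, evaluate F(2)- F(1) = 3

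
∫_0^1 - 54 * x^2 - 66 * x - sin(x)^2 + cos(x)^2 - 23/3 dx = -176/3 + sin(2)/2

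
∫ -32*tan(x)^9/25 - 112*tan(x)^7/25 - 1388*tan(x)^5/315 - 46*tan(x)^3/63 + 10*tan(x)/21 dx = (-252*tan(x)^6 - 840*tan(x)^4 - 475*tan(x)^2 + 375)*tan(x)^2/1575 + C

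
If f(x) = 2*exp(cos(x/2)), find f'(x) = -exp(cos(x/2))*sin(x/2)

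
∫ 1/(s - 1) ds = log(4 - 4*s) + C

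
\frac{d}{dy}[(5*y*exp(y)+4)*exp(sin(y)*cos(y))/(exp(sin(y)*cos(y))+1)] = (5*y*exp(y)*exp(sin(2*y)/2)*cos(2*y) + 5*y*exp(y)*exp(sin(2*y)/2) + 5*y*exp(y)*exp(sin(2*y)) + 5*exp(y)*exp(sin(2*y)/2) + 5*exp(y)*exp(sin(2*y)) + 4*exp(sin(2*y)/2)*cos(2*y))/(exp(sin(2*y)/2) + 1)^2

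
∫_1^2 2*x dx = 3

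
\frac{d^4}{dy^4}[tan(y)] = 24*tan(y)^5 + 40*tan(y)^3 + 16*tan(y)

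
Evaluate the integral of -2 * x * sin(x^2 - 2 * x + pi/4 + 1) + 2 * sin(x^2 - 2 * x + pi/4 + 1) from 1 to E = cos(pi/4 + (-1 + E)^2) - sqrt(2)/2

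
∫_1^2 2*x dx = 3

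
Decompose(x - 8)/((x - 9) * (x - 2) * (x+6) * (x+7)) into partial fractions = 5/(48*(x + 7)) - 7/(60*(x + 6)) + 1/(84*(x - 2)) + 1/(1680*(x - 9))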